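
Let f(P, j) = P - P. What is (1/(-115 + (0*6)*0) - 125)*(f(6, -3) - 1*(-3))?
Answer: -43128/115 ≈ -375.03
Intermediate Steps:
f(P, j) = 0
(1/(-115 + (0*6)*0) - 125)*(f(6, -3) - 1*(-3)) = (1/(-115 + (0*6)*0) - 125)*(0 - 1*(-3)) = (1/(-115 + 0*0) - 125)*(0 + 3) = (1/(-115 + 0) - 125)*3 = (1/(-115) - 125)*3 = (-1/115 - 125)*3 = -14376/115*3 = -43128/115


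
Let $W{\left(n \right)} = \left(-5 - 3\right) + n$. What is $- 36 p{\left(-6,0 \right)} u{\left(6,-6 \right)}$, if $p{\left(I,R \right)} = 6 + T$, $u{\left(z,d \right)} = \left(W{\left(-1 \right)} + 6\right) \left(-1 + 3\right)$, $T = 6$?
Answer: $2592$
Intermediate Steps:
$W{\left(n \right)} = -8 + n$
$u{\left(z,d \right)} = -6$ ($u{\left(z,d \right)} = \left(\left(-8 - 1\right) + 6\right) \left(-1 + 3\right) = \left(-9 + 6\right) 2 = \left(-3\right) 2 = -6$)
$p{\left(I,R \right)} = 12$ ($p{\left(I,R \right)} = 6 + 6 = 12$)
$- 36 p{\left(-6,0 \right)} u{\left(6,-6 \right)} = \left(-36\right) 12 \left(-6\right) = \left(-432\right) \left(-6\right) = 2592$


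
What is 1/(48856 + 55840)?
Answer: 1/104696 ≈ 9.5515e-6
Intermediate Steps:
1/(48856 + 55840) = 1/104696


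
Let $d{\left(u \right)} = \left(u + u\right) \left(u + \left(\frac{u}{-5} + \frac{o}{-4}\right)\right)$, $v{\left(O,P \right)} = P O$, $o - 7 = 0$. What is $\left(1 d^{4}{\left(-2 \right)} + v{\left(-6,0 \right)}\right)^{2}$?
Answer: $\frac{406067677556641}{390625} \approx 1.0395 \cdot 10^{9}$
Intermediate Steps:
$o = 7$ ($o = 7 + 0 = 7$)
$v{\left(O,P \right)} = O P$
$d{\left(u \right)} = 2 u \left(- \frac{7}{4} + \frac{4 u}{5}\right)$ ($d{\left(u \right)} = \left(u + u\right) \left(u + \left(\frac{u}{-5} + \frac{7}{-4}\right)\right) = 2 u \left(u + \left(u \left(- \frac{1}{5}\right) + 7 \left(- \frac{1}{4}\right)\right)\right) = 2 u \left(u - \left(\frac{7}{4} + \frac{u}{5}\right)\right) = 2 u \left(- \frac{7}{4} + \frac{4 u}{5}\right)$)
$\left(1 d^{4}{\left(-2 \right)} + v{\left(-6,0 \right)}\right)^{2} = \left(1 \left(\frac{1}{10} \left(-2\right) \left(-35 + 16 \left(-2\right)\right)\right)^{4} - 0\right)^{2} = \left(1 \left(\frac{1}{10} \left(-2\right) \left(-35 - 32\right)\right)^{4} + 0\right)^{2} = \left(1 \left(\frac{1}{10} \left(-2\right) \left(-67\right)\right)^{4} + 0\right)^{2} = \left(1 \left(\frac{67}{5}\right)^{4} + 0\right)^{2} = \left(1 \cdot \frac{20151121}{625} + 0\right)^{2} = \left(\frac{20151121}{625} + 0\right)^{2} = \left(\frac{20151121}{625}\right)^{2} = \frac{406067677556641}{390625}$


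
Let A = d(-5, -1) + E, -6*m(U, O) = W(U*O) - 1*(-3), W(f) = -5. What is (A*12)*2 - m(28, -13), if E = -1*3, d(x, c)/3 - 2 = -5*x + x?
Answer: 4535/3 ≈ 1511.7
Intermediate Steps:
d(x, c) = 6 - 12*x (d(x, c) = 6 + 3*(-5*x + x) = 6 + 3*(-4*x) = 6 - 12*x)
m(U, O) = ⅓ (m(U, O) = -(-5 - 1*(-3))/6 = -(-5 + 3)/6 = -⅙*(-2) = ⅓)
E = -3
A = 63 (A = (6 - 12*(-5)) - 3 = (6 + 60) - 3 = 66 - 3 = 63)
(A*12)*2 - m(28, -13) = (63*12)*2 - 1*⅓ = 756*2 - ⅓ = 1512 - ⅓ = 4535/3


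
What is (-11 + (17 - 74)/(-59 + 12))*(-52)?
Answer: 23920/47 ≈ 508.94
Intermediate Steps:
(-11 + (17 - 74)/(-59 + 12))*(-52) = (-11 - 57/(-47))*(-52) = (-11 - 57*(-1/47))*(-52) = (-11 + 57/47)*(-52) = -460/47*(-52) = 23920/47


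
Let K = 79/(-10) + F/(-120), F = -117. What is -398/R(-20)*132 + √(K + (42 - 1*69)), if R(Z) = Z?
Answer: 13134/5 + I*√13570/20 ≈ 2626.8 + 5.8245*I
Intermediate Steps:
K = -277/40 (K = 79/(-10) - 117/(-120) = 79*(-⅒) - 117*(-1/120) = -79/10 + 39/40 = -277/40 ≈ -6.9250)
-398/R(-20)*132 + √(K + (42 - 1*69)) = -398/(-20)*132 + √(-277/40 + (42 - 1*69)) = -398*(-1/20)*132 + √(-277/40 + (42 - 69)) = (199/10)*132 + √(-277/40 - 27) = 13134/5 + √(-1357/40) = 13134/5 + I*√13570/20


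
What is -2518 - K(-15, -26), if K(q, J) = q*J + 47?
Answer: -2955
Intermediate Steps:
K(q, J) = 47 + J*q (K(q, J) = J*q + 47 = 47 + J*q)
-2518 - K(-15, -26) = -2518 - (47 - 26*(-15)) = -2518 - (47 + 390) = -2518 - 1*437 = -2518 - 437 = -2955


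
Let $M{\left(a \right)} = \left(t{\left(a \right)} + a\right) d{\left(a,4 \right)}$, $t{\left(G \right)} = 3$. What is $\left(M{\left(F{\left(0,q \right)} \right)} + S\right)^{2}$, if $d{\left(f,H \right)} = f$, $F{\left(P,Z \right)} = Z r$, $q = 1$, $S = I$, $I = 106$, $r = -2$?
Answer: $10816$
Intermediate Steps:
$S = 106$
$F{\left(P,Z \right)} = - 2 Z$ ($F{\left(P,Z \right)} = Z \left(-2\right) = - 2 Z$)
$M{\left(a \right)} = a \left(3 + a\right)$ ($M{\left(a \right)} = \left(3 + a\right) a = a \left(3 + a\right)$)
$\left(M{\left(F{\left(0,q \right)} \right)} + S\right)^{2} = \left(\left(-2\right) 1 \left(3 - 2\right) + 106\right)^{2} = \left(- 2 \left(3 - 2\right) + 106\right)^{2} = \left(\left(-2\right) 1 + 106\right)^{2} = \left(-2 + 106\right)^{2} = 104^{2} = 10816$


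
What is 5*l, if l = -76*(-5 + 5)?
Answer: 0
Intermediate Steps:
l = 0 (l = -76*0 = 0)
5*l = 5*0 = 0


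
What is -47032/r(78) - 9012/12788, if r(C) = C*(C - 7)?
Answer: -81419209/8852493 ≈ -9.1973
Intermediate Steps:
r(C) = C*(-7 + C)
-47032/r(78) - 9012/12788 = -47032*1/(78*(-7 + 78)) - 9012/12788 = -47032/(78*71) - 9012*1/12788 = -47032/5538 - 2253/3197 = -47032*1/5538 - 2253/3197 = -23516/2769 - 2253/3197 = -81419209/8852493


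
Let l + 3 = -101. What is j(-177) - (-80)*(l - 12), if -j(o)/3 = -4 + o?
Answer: -8737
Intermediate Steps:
l = -104 (l = -3 - 101 = -104)
j(o) = 12 - 3*o (j(o) = -3*(-4 + o) = 12 - 3*o)
j(-177) - (-80)*(l - 12) = (12 - 3*(-177)) - (-80)*(-104 - 12) = (12 + 531) - (-80)*(-116) = 543 - 1*9280 = 543 - 9280 = -8737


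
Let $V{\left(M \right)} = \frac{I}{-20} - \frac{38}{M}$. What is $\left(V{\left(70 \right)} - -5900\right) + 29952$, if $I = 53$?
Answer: $\frac{5018833}{140} \approx 35849.0$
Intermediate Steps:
$V{\left(M \right)} = - \frac{53}{20} - \frac{38}{M}$ ($V{\left(M \right)} = \frac{53}{-20} - \frac{38}{M} = 53 \left(- \frac{1}{20}\right) - \frac{38}{M} = - \frac{53}{20} - \frac{38}{M}$)
$\left(V{\left(70 \right)} - -5900\right) + 29952 = \left(\left(- \frac{53}{20} - \frac{38}{70}\right) - -5900\right) + 29952 = \left(\left(- \frac{53}{20} - \frac{19}{35}\right) + 5900\right) + 29952 = \left(- \frac{447}{140} + 5900\right) + 29952 = \frac{825553}{140} + 29952 = \frac{5018833}{140}$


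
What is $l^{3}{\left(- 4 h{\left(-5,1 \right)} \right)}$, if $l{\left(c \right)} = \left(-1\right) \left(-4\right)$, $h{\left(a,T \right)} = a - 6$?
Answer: $64$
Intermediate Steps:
$h{\left(a,T \right)} = -6 + a$ ($h{\left(a,T \right)} = a - 6 = -6 + a$)
$l{\left(c \right)} = 4$
$l^{3}{\left(- 4 h{\left(-5,1 \right)} \right)} = 4^{3} = 64$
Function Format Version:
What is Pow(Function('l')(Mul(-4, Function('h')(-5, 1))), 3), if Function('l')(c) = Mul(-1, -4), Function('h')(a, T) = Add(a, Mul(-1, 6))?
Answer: 64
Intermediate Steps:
Function('h')(a, T) = Add(-6, a) (Function('h')(a, T) = Add(a, -6) = Add(-6, a))
Function('l')(c) = 4
Pow(Function('l')(Mul(-4, Function('h')(-5, 1))), 3) = Pow(4, 3) = 64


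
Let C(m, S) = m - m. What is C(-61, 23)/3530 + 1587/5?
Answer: 1587/5 ≈ 317.40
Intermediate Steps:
C(m, S) = 0
C(-61, 23)/3530 + 1587/5 = 0/3530 + 1587/5 = 0*(1/3530) + 1587*(⅕) = 0 + 1587/5 = 1587/5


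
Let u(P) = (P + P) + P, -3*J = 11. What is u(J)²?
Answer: 121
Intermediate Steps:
J = -11/3 (J = -⅓*11 = -11/3 ≈ -3.6667)
u(P) = 3*P (u(P) = 2*P + P = 3*P)
u(J)² = (3*(-11/3))² = (-11)² = 121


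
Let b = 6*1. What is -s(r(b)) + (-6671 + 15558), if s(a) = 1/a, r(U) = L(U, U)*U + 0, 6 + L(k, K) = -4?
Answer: 533221/60 ≈ 8887.0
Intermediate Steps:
b = 6
L(k, K) = -10 (L(k, K) = -6 - 4 = -10)
r(U) = -10*U (r(U) = -10*U + 0 = -10*U)
-s(r(b)) + (-6671 + 15558) = -1/((-10*6)) + (-6671 + 15558) = -1/(-60) + 8887 = -1*(-1/60) + 8887 = 1/60 + 8887 = 533221/60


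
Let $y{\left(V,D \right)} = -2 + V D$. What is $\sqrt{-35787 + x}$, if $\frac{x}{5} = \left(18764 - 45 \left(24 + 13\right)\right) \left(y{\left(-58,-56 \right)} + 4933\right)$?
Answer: $\sqrt{699227818} \approx 26443.0$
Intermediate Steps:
$y{\left(V,D \right)} = -2 + D V$
$x = 699263605$ ($x = 5 \left(18764 - 45 \left(24 + 13\right)\right) \left(\left(-2 - -3248\right) + 4933\right) = 5 \left(18764 - 1665\right) \left(\left(-2 + 3248\right) + 4933\right) = 5 \left(18764 - 1665\right) \left(3246 + 4933\right) = 5 \cdot 17099 \cdot 8179 = 5 \cdot 139852721 = 699263605$)
$\sqrt{-35787 + x} = \sqrt{-35787 + 699263605} = \sqrt{699227818}$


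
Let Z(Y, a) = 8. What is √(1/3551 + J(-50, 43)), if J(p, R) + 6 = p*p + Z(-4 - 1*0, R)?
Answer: √31549225253/3551 ≈ 50.020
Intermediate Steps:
J(p, R) = 2 + p² (J(p, R) = -6 + (p*p + 8) = -6 + (p² + 8) = -6 + (8 + p²) = 2 + p²)
√(1/3551 + J(-50, 43)) = √(1/3551 + (2 + (-50)²)) = √(1/3551 + (2 + 2500)) = √(1/3551 + 2502) = √(8884603/3551) = √31549225253/3551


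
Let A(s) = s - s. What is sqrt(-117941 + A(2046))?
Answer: I*sqrt(117941) ≈ 343.43*I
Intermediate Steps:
A(s) = 0
sqrt(-117941 + A(2046)) = sqrt(-117941 + 0) = sqrt(-117941) = I*sqrt(117941)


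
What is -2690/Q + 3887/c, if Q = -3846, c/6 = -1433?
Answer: 454401/1837106 ≈ 0.24735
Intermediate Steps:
c = -8598 (c = 6*(-1433) = -8598)
-2690/Q + 3887/c = -2690/(-3846) + 3887/(-8598) = -2690*(-1/3846) + 3887*(-1/8598) = 1345/1923 - 3887/8598 = 454401/1837106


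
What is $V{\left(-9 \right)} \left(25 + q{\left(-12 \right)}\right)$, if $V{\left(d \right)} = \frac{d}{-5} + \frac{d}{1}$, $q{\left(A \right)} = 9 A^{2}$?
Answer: $- \frac{47556}{5} \approx -9511.2$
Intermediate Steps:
$V{\left(d \right)} = \frac{4 d}{5}$ ($V{\left(d \right)} = d \left(- \frac{1}{5}\right) + d 1 = - \frac{d}{5} + d = \frac{4 d}{5}$)
$V{\left(-9 \right)} \left(25 + q{\left(-12 \right)}\right) = \frac{4}{5} \left(-9\right) \left(25 + 9 \left(-12\right)^{2}\right) = - \frac{36 \left(25 + 9 \cdot 144\right)}{5} = - \frac{36 \left(25 + 1296\right)}{5} = \left(- \frac{36}{5}\right) 1321 = - \frac{47556}{5}$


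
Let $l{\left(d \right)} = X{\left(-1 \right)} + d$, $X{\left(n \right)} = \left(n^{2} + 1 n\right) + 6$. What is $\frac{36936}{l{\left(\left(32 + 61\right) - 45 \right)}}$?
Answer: $684$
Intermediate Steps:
$X{\left(n \right)} = 6 + n + n^{2}$ ($X{\left(n \right)} = \left(n^{2} + n\right) + 6 = \left(n + n^{2}\right) + 6 = 6 + n + n^{2}$)
$l{\left(d \right)} = 6 + d$ ($l{\left(d \right)} = \left(6 - 1 + \left(-1\right)^{2}\right) + d = \left(6 - 1 + 1\right) + d = 6 + d$)
$\frac{36936}{l{\left(\left(32 + 61\right) - 45 \right)}} = \frac{36936}{6 + \left(\left(32 + 61\right) - 45\right)} = \frac{36936}{6 + \left(93 - 45\right)} = \frac{36936}{6 + 48} = \frac{36936}{54} = 36936 \cdot \frac{1}{54} = 684$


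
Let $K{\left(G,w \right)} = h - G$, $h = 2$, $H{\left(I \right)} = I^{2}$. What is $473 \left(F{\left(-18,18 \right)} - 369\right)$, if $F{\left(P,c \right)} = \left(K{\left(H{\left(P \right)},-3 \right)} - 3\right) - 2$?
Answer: $-329208$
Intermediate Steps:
$K{\left(G,w \right)} = 2 - G$
$F{\left(P,c \right)} = -3 - P^{2}$ ($F{\left(P,c \right)} = \left(\left(2 - P^{2}\right) - 3\right) - 2 = \left(-1 - P^{2}\right) - 2 = -3 - P^{2}$)
$473 \left(F{\left(-18,18 \right)} - 369\right) = 473 \left(\left(-3 - \left(-18\right)^{2}\right) - 369\right) = 473 \left(\left(-3 - 324\right) - 369\right) = 473 \left(-327 - 369\right) = 473 \left(-696\right) = -329208$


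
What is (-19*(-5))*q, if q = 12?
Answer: 1140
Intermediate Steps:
(-19*(-5))*q = -19*(-5)*12 = 95*12 = 1140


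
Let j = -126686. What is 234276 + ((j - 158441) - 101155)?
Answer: -152006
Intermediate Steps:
234276 + ((j - 158441) - 101155) = 234276 + ((-126686 - 158441) - 101155) = 234276 + (-285127 - 101155) = 234276 - 386282 = -152006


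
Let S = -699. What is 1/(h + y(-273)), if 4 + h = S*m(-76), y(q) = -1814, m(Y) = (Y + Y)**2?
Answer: -1/16151514 ≈ -6.1914e-8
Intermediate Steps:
m(Y) = 4*Y**2 (m(Y) = (2*Y)**2 = 4*Y**2)
h = -16149700 (h = -4 - 2796*(-76)**2 = -4 - 2796*5776 = -4 - 699*23104 = -4 - 16149696 = -16149700)
1/(h + y(-273)) = 1/(-16149700 - 1814) = 1/(-16151514) = -1/16151514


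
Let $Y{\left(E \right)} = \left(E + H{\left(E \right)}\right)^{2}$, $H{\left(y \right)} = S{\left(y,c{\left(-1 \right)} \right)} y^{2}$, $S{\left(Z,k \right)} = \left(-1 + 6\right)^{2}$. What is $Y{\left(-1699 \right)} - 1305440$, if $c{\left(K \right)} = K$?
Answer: $5207545618076836$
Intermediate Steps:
$S{\left(Z,k \right)} = 25$ ($S{\left(Z,k \right)} = 5^{2} = 25$)
$H{\left(y \right)} = 25 y^{2}$
$Y{\left(E \right)} = \left(E + 25 E^{2}\right)^{2}$
$Y{\left(-1699 \right)} - 1305440 = \left(-1699\right)^{2} \left(1 + 25 \left(-1699\right)\right)^{2} - 1305440 = 2886601 \left(1 - 42475\right)^{2} - 1305440 = 2886601 \left(-42474\right)^{2} - 1305440 = 2886601 \cdot 1804040676 - 1305440 = 5207545619382276 - 1305440 = 5207545618076836$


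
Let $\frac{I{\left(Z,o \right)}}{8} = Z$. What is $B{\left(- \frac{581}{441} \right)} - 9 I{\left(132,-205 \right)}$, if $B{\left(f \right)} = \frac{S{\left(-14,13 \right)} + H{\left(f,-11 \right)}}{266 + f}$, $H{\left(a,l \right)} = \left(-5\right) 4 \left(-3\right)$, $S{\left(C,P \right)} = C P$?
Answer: $- \frac{158486886}{16675} \approx -9504.5$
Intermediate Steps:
$I{\left(Z,o \right)} = 8 Z$
$H{\left(a,l \right)} = 60$ ($H{\left(a,l \right)} = \left(-20\right) \left(-3\right) = 60$)
$B{\left(f \right)} = - \frac{122}{266 + f}$ ($B{\left(f \right)} = \frac{\left(-14\right) 13 + 60}{266 + f} = \frac{-182 + 60}{266 + f} = - \frac{122}{266 + f}$)
$B{\left(- \frac{581}{441} \right)} - 9 I{\left(132,-205 \right)} = - \frac{122}{266 - \frac{581}{441}} - 9 \cdot 8 \cdot 132 = - \frac{122}{266 - \frac{83}{63}} - 9504 = - \frac{122}{\frac{16675}{63}} - 9504 = \left(-122\right) \frac{63}{16675} - 9504 = - \frac{7686}{16675} - 9504 = - \frac{158486886}{16675}$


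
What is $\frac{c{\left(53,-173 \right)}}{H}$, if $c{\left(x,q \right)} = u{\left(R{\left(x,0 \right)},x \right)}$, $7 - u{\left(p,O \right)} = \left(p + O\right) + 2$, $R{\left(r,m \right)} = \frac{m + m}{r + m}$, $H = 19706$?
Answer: $- \frac{24}{9853} \approx -0.0024358$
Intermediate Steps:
$R{\left(r,m \right)} = \frac{2 m}{m + r}$
$u{\left(p,O \right)} = 5 - O - p$ ($u{\left(p,O \right)} = 7 - \left(\left(p + O\right) + 2\right) = 7 - \left(\left(O + p\right) + 2\right) = 7 - \left(2 + O + p\right) = 5 - O - p$)
$c{\left(x,q \right)} = 5 - x$ ($c{\left(x,q \right)} = 5 - x - 2 \cdot 0 \frac{1}{0 + x} = 5 - x - 2 \cdot 0 \frac{1}{x} = 5 - x - 0 = 5 - x + 0 = 5 - x$)
$\frac{c{\left(53,-173 \right)}}{H} = \frac{5 - 53}{19706} = \left(5 - 53\right) \frac{1}{19706} = \left(-48\right) \frac{1}{19706} = - \frac{24}{9853}$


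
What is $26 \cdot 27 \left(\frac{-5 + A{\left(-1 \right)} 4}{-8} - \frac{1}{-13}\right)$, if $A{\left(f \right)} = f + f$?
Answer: $\frac{4779}{4} \approx 1194.8$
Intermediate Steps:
$A{\left(f \right)} = 2 f$
$26 \cdot 27 \left(\frac{-5 + A{\left(-1 \right)} 4}{-8} - \frac{1}{-13}\right) = 26 \cdot 27 \left(\frac{-5 + 2 \left(-1\right) 4}{-8} - \frac{1}{-13}\right) = 702 \left(\left(-5 - 8\right) \left(- \frac{1}{8}\right) - - \frac{1}{13}\right) = 702 \left(\left(-5 - 8\right) \left(- \frac{1}{8}\right) + \frac{1}{13}\right) = 702 \left(\left(-13\right) \left(- \frac{1}{8}\right) + \frac{1}{13}\right) = 702 \left(\frac{13}{8} + \frac{1}{13}\right) = 702 \cdot \frac{177}{104} = \frac{4779}{4}$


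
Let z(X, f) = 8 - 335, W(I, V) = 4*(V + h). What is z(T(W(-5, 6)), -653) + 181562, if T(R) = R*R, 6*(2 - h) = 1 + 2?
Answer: 181235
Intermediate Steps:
h = 3/2 (h = 2 - (1 + 2)/6 = 2 - ⅙*3 = 2 - ½ = 3/2 ≈ 1.5000)
W(I, V) = 6 + 4*V (W(I, V) = 4*(V + 3/2) = 4*(3/2 + V) = 6 + 4*V)
T(R) = R²
z(X, f) = -327
z(T(W(-5, 6)), -653) + 181562 = -327 + 181562 = 181235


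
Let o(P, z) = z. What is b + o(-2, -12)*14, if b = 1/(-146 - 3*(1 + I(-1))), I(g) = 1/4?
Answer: -100636/599 ≈ -168.01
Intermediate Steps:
I(g) = 1/4
b = -4/599 (b = 1/(-146 - 3*(1 + 1/4)) = 1/(-146 - 3*5/4) = 1/(-146 - 15/4) = 1/(-599/4) = -4/599 ≈ -0.0066778)
b + o(-2, -12)*14 = -4/599 - 12*14 = -4/599 - 168 = -100636/599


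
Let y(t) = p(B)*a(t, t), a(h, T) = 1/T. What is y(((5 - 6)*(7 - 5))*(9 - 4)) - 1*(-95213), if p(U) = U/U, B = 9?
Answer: 952129/10 ≈ 95213.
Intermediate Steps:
p(U) = 1
y(t) = 1/t
y(((5 - 6)*(7 - 5))*(9 - 4)) - 1*(-95213) = 1/(((5 - 6)*(7 - 5))*(9 - 4)) - 1*(-95213) = 1/(-1*2*5) + 95213 = 1/(-2*5) + 95213 = 1/(-10) + 95213 = -1/10 + 95213 = 952129/10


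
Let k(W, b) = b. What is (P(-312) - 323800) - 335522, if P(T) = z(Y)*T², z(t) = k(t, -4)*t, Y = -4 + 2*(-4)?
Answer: 4013190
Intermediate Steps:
Y = -12 (Y = -4 - 8 = -12)
z(t) = -4*t
P(T) = 48*T² (P(T) = (-4*(-12))*T² = 48*T²)
(P(-312) - 323800) - 335522 = (48*(-312)² - 323800) - 335522 = (48*97344 - 323800) - 335522 = (4672512 - 323800) - 335522 = 4348712 - 335522 = 4013190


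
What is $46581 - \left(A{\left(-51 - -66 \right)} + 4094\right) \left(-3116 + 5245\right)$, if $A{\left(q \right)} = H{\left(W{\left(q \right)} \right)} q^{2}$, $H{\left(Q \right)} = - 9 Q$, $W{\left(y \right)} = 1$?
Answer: $-4358320$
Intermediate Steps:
$A{\left(q \right)} = - 9 q^{2}$ ($A{\left(q \right)} = \left(-9\right) 1 q^{2} = - 9 q^{2}$)
$46581 - \left(A{\left(-51 - -66 \right)} + 4094\right) \left(-3116 + 5245\right) = 46581 - \left(- 9 \left(-51 - -66\right)^{2} + 4094\right) \left(-3116 + 5245\right) = 46581 - \left(- 9 \left(-51 + 66\right)^{2} + 4094\right) 2129 = 46581 - \left(- 9 \cdot 15^{2} + 4094\right) 2129 = 46581 - \left(\left(-9\right) 225 + 4094\right) 2129 = 46581 - \left(-2025 + 4094\right) 2129 = 46581 - 2069 \cdot 2129 = 46581 - 4404901 = -4358320$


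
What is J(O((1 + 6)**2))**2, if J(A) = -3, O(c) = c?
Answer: 9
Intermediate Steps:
J(O((1 + 6)**2))**2 = (-3)**2 = 9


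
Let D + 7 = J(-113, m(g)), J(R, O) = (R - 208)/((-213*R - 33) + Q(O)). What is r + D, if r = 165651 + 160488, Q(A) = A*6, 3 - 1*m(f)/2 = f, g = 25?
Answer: 2584269861/7924 ≈ 3.2613e+5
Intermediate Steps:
m(f) = 6 - 2*f
Q(A) = 6*A
J(R, O) = (-208 + R)/(-33 - 213*R + 6*O) (J(R, O) = (R - 208)/((-213*R - 33) + 6*O) = (-208 + R)/((-33 - 213*R) + 6*O) = (-208 + R)/(-33 - 213*R + 6*O))
r = 326139
D = -55575/7924 (D = -7 + (208 - 1*(-113))/(3*(11 - 2*(6 - 2*25) + 71*(-113))) = -7 + (208 + 113)/(3*(11 - 2*(6 - 50) - 8023)) = -7 + (⅓)*321/(11 - 2*(-44) - 8023) = -7 + (⅓)*321/(11 + 88 - 8023) = -7 + (⅓)*321/(-7924) = -7 + (⅓)*(-1/7924)*321 = -7 - 107/7924 = -55575/7924 ≈ -7.0135)
r + D = 326139 - 55575/7924 = 2584269861/7924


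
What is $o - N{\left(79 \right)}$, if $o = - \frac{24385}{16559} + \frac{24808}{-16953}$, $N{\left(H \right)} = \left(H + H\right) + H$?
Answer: $- \frac{67355954876}{280724727} \approx -239.94$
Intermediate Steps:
$N{\left(H \right)} = 3 H$ ($N{\left(H \right)} = 2 H + H = 3 H$)
$o = - \frac{824194577}{280724727}$ ($o = \left(-24385\right) \frac{1}{16559} + 24808 \left(- \frac{1}{16953}\right) = - \frac{24385}{16559} - \frac{24808}{16953} = - \frac{824194577}{280724727} \approx -2.936$)
$o - N{\left(79 \right)} = - \frac{824194577}{280724727} - 3 \cdot 79 = - \frac{824194577}{280724727} - 237 = - \frac{67355954876}{280724727}$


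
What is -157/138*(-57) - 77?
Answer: -559/46 ≈ -12.152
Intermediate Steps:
-157/138*(-57) - 77 = 2983/46 - 77 = -559/46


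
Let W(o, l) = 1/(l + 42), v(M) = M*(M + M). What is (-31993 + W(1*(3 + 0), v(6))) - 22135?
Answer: -6170591/114 ≈ -54128.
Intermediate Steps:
v(M) = 2*M² (v(M) = M*(2*M) = 2*M²)
W(o, l) = 1/(42 + l)
(-31993 + W(1*(3 + 0), v(6))) - 22135 = (-31993 + 1/(42 + 2*6²)) - 22135 = (-31993 + 1/(42 + 2*36)) - 22135 = (-31993 + 1/(42 + 72)) - 22135 = (-31993 + 1/114) - 22135 = -3647201/114 - 22135 = -6170591/114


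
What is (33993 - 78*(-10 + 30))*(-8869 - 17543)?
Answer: -856620396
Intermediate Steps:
(33993 - 78*(-10 + 30))*(-8869 - 17543) = (33993 - 78*20)*(-26412) = (33993 - 1560)*(-26412) = 32433*(-26412) = -856620396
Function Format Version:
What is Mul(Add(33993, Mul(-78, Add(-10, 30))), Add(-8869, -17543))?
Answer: -856620396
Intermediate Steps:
Mul(Add(33993, Mul(-78, Add(-10, 30))), Add(-8869, -17543)) = Mul(Add(33993, Mul(-78, 20)), -26412) = Mul(Add(33993, -1560), -26412) = Mul(32433, -26412) = -856620396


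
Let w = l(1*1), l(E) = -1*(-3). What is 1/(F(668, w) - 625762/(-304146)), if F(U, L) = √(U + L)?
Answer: -47580752313/15419783887598 + 23126197329*√671/15419783887598 ≈ 0.035764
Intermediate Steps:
l(E) = 3
w = 3
F(U, L) = √(L + U)
1/(F(668, w) - 625762/(-304146)) = 1/(√(3 + 668) - 625762/(-304146)) = 1/(√671 - 625762*(-1/304146)) = 1/(√671 + 312881/152073) = 1/(312881/152073 + √671)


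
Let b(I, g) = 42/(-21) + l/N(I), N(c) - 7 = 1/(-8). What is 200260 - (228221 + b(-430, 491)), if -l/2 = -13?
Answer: -1537953/55 ≈ -27963.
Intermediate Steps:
l = 26 (l = -2*(-13) = 26)
N(c) = 55/8 (N(c) = 7 + 1/(-8) = 7 - ⅛ = 55/8)
b(I, g) = 98/55 (b(I, g) = 42/(-21) + 26/(55/8) = 42*(-1/21) + 26*(8/55) = -2 + 208/55 = 98/55)
200260 - (228221 + b(-430, 491)) = 200260 - (228221 + 98/55) = 200260 - 1*12552253/55 = 200260 - 12552253/55 = -1537953/55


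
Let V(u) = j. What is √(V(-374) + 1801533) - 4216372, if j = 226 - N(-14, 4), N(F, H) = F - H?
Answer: -4216372 + √1801777 ≈ -4.2150e+6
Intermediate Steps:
j = 244 (j = 226 - (-14 - 1*4) = 226 - (-14 - 4) = 226 - 1*(-18) = 226 + 18 = 244)
V(u) = 244
√(V(-374) + 1801533) - 4216372 = √(244 + 1801533) - 4216372 = √1801777 - 4216372 = -4216372 + √1801777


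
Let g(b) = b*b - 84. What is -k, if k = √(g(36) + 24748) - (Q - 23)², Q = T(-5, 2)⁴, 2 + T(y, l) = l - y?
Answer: 362404 - 2*√6490 ≈ 3.6224e+5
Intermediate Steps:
T(y, l) = -2 + l - y (T(y, l) = -2 + (l - y) = -2 + l - y)
Q = 625 (Q = (-2 + 2 - 1*(-5))⁴ = (-2 + 2 + 5)⁴ = 5⁴ = 625)
g(b) = -84 + b² (g(b) = b² - 84 = -84 + b²)
k = -362404 + 2*√6490 (k = √((-84 + 36²) + 24748) - (625 - 23)² = √((-84 + 1296) + 24748) - 1*602² = √(1212 + 24748) - 1*362404 = √25960 - 362404 = 2*√6490 - 362404 = -362404 + 2*√6490 ≈ -3.6224e+5)
-k = -(-362404 + 2*√6490) = 362404 - 2*√6490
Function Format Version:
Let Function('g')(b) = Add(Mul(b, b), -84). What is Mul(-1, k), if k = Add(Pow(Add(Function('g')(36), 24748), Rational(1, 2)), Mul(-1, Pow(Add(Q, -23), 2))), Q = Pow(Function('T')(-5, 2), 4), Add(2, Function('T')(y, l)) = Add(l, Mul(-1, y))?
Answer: Add(362404, Mul(-2, Pow(6490, Rational(1, 2)))) ≈ 3.6224e+5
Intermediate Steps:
Function('T')(y, l) = Add(-2, l, Mul(-1, y)) (Function('T')(y, l) = Add(-2, Add(l, Mul(-1, y))) = Add(-2, l, Mul(-1, y)))
Q = 625 (Q = Pow(Add(-2, 2, Mul(-1, -5)), 4) = Pow(Add(-2, 2, 5), 4) = Pow(5, 4) = 625)
Function('g')(b) = Add(-84, Pow(b, 2)) (Function('g')(b) = Add(Pow(b, 2), -84) = Add(-84, Pow(b, 2)))
k = Add(-362404, Mul(2, Pow(6490, Rational(1, 2)))) (k = Add(Pow(Add(Add(-84, Pow(36, 2)), 24748), Rational(1, 2)), Mul(-1, Pow(Add(625, -23), 2))) = Add(Pow(Add(Add(-84, 1296), 24748), Rational(1, 2)), Mul(-1, Pow(602, 2))) = Add(Pow(Add(1212, 24748), Rational(1, 2)), Mul(-1, 362404)) = Add(Pow(25960, Rational(1, 2)), -362404) = Add(Mul(2, Pow(6490, Rational(1, 2))), -362404) = Add(-362404, Mul(2, Pow(6490, Rational(1, 2)))) ≈ -3.6224e+5)
Mul(-1, k) = Mul(-1, Add(-362404, Mul(2, Pow(6490, Rational(1, 2))))) = Add(362404, Mul(-2, Pow(6490, Rational(1, 2))))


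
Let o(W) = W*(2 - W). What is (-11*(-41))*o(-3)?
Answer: -6765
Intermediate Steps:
(-11*(-41))*o(-3) = (-11*(-41))*(-3*(2 - 1*(-3))) = 451*(-3*(2 + 3)) = 451*(-3*5) = 451*(-15) = -6765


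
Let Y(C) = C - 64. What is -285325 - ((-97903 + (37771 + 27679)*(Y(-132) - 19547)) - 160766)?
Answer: 1292152694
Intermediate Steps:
Y(C) = -64 + C
-285325 - ((-97903 + (37771 + 27679)*(Y(-132) - 19547)) - 160766) = -285325 - ((-97903 + (37771 + 27679)*((-64 - 132) - 19547)) - 160766) = -285325 - ((-97903 + 65450*(-196 - 19547)) - 160766) = -285325 - ((-97903 + 65450*(-19743)) - 160766) = -285325 - ((-97903 - 1292179350) - 160766) = -285325 - (-1292277253 - 160766) = -285325 - 1*(-1292438019) = -285325 + 1292438019 = 1292152694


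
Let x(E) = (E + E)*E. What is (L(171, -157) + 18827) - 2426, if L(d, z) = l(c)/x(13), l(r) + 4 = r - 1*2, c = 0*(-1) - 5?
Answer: 5543527/338 ≈ 16401.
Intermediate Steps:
c = -5 (c = 0 - 5 = -5)
l(r) = -6 + r (l(r) = -4 + (r - 1*2) = -4 + (r - 2) = -4 + (-2 + r) = -6 + r)
x(E) = 2*E**2 (x(E) = (2*E)*E = 2*E**2)
L(d, z) = -11/338 (L(d, z) = (-6 - 5)/((2*13**2)) = -11/(2*169) = -11/338)
(L(171, -157) + 18827) - 2426 = (-11/338 + 18827) - 2426 = 6363515/338 - 2426 = 5543527/338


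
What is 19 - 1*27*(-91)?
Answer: 2476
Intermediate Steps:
19 - 1*27*(-91) = 19 - 27*(-91) = 19 + 2457 = 2476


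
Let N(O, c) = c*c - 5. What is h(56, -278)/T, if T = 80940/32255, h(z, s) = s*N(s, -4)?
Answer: -9863579/8094 ≈ -1218.6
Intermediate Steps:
N(O, c) = -5 + c² (N(O, c) = c² - 5 = -5 + c²)
h(z, s) = 11*s (h(z, s) = s*(-5 + (-4)²) = s*(-5 + 16) = s*11 = 11*s)
T = 16188/6451 (T = 80940*(1/32255) = 16188/6451 ≈ 2.5094)
h(56, -278)/T = (11*(-278))/(16188/6451) = -3058*6451/16188 = -9863579/8094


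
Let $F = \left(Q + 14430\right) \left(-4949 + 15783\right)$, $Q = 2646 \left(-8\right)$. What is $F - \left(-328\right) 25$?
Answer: $-72991292$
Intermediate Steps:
$Q = -21168$
$F = -72999492$ ($F = \left(-21168 + 14430\right) \left(-4949 + 15783\right) = \left(-6738\right) 10834 = -72999492$)
$F - \left(-328\right) 25 = -72999492 - \left(-328\right) 25 = -72999492 - -8200 = -72999492 + 8200 = -72991292$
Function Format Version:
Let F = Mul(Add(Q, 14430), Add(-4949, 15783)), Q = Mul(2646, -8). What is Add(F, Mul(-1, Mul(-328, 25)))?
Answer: -72991292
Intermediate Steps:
Q = -21168
F = -72999492 (F = Mul(Add(-21168, 14430), Add(-4949, 15783)) = Mul(-6738, 10834) = -72999492)
Add(F, Mul(-1, Mul(-328, 25))) = Add(-72999492, Mul(-1, Mul(-328, 25))) = Add(-72999492, Mul(-1, -8200)) = Add(-72999492, 8200) = -72991292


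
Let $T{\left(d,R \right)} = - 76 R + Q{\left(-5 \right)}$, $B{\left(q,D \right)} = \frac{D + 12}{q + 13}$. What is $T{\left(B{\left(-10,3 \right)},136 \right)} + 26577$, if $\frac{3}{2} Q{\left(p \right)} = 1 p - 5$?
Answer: $\frac{48703}{3} \approx 16234.0$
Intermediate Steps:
$B{\left(q,D \right)} = \frac{12 + D}{13 + q}$
$Q{\left(p \right)} = - \frac{10}{3} + \frac{2 p}{3}$ ($Q{\left(p \right)} = \frac{2 \left(1 p - 5\right)}{3} = \frac{2 \left(p - 5\right)}{3} = \frac{2 \left(-5 + p\right)}{3} = - \frac{10}{3} + \frac{2 p}{3}$)
$T{\left(d,R \right)} = - \frac{20}{3} - 76 R$ ($T{\left(d,R \right)} = - 76 R + \left(- \frac{10}{3} + \frac{2}{3} \left(-5\right)\right) = - 76 R - \frac{20}{3} = - \frac{20}{3} - 76 R$)
$T{\left(B{\left(-10,3 \right)},136 \right)} + 26577 = \left(- \frac{20}{3} - 10336\right) + 26577 = - \frac{31028}{3} + 26577 = \frac{48703}{3}$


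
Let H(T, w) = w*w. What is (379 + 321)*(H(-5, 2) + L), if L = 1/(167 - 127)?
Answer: 5635/2 ≈ 2817.5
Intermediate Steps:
H(T, w) = w**2
L = 1/40 ≈ 0.025000
(379 + 321)*(H(-5, 2) + L) = (379 + 321)*(2**2 + 1/40) = 700*(4 + 1/40) = 700*(161/40) = 5635/2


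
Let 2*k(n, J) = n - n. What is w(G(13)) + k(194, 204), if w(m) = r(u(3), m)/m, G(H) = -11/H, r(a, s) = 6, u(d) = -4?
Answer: -78/11 ≈ -7.0909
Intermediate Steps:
k(n, J) = 0 (k(n, J) = (n - n)/2 = (1/2)*0 = 0)
w(m) = 6/m
w(G(13)) + k(194, 204) = 6/((-11/13)) + 0 = 6/((-11*1/13)) + 0 = 6/(-11/13) + 0 = 6*(-13/11) + 0 = -78/11 + 0 = -78/11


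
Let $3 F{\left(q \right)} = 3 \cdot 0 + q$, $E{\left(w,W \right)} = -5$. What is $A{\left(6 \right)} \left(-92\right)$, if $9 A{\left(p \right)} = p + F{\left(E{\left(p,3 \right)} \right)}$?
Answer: $- \frac{1196}{27} \approx -44.296$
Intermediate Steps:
$F{\left(q \right)} = \frac{q}{3}$ ($F{\left(q \right)} = \frac{3 \cdot 0 + q}{3} = \frac{0 + q}{3} = \frac{q}{3}$)
$A{\left(p \right)} = - \frac{5}{27} + \frac{p}{9}$ ($A{\left(p \right)} = \frac{p + \frac{1}{3} \left(-5\right)}{9} = \frac{p - \frac{5}{3}}{9} = \frac{- \frac{5}{3} + p}{9} = - \frac{5}{27} + \frac{p}{9}$)
$A{\left(6 \right)} \left(-92\right) = \left(- \frac{5}{27} + \frac{1}{9} \cdot 6\right) \left(-92\right) = \left(- \frac{5}{27} + \frac{2}{3}\right) \left(-92\right) = \frac{13}{27} \left(-92\right) = - \frac{1196}{27}$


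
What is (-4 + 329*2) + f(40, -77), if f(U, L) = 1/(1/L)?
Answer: 577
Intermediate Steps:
f(U, L) = L
(-4 + 329*2) + f(40, -77) = (-4 + 329*2) - 77 = (-4 + 658) - 77 = 654 - 77 = 577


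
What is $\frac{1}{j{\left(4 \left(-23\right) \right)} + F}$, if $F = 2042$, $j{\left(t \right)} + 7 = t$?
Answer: $\frac{1}{1943} \approx 0.00051467$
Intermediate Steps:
$j{\left(t \right)} = -7 + t$
$\frac{1}{j{\left(4 \left(-23\right) \right)} + F} = \frac{1}{\left(-7 + 4 \left(-23\right)\right) + 2042} = \frac{1}{\left(-7 - 92\right) + 2042} = \frac{1}{-99 + 2042} = \frac{1}{1943}$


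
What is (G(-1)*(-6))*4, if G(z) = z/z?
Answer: -24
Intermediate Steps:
G(z) = 1
(G(-1)*(-6))*4 = (1*(-6))*4 = -6*4 = -24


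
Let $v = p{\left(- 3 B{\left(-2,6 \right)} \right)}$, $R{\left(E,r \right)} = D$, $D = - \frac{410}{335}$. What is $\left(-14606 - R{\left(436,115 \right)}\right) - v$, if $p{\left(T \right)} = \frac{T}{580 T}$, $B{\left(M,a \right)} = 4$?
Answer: $- \frac{567541667}{38860} \approx -14605.0$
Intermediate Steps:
$D = - \frac{82}{67}$ ($D = \left(-410\right) \frac{1}{335} = - \frac{82}{67} \approx -1.2239$)
$R{\left(E,r \right)} = - \frac{82}{67}$
$p{\left(T \right)} = \frac{1}{580}$ ($p{\left(T \right)} = T \frac{1}{580 T} = \frac{1}{580}$)
$v = \frac{1}{580} \approx 0.0017241$
$\left(-14606 - R{\left(436,115 \right)}\right) - v = \left(-14606 - - \frac{82}{67}\right) - \frac{1}{580} = \left(-14606 + \frac{82}{67}\right) - \frac{1}{580} = - \frac{978520}{67} - \frac{1}{580} = - \frac{567541667}{38860}$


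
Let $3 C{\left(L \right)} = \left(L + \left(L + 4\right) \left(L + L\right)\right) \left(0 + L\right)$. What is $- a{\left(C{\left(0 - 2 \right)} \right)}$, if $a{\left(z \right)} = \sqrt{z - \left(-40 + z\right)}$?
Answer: $- 2 \sqrt{10} \approx -6.3246$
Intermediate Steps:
$C{\left(L \right)} = \frac{L \left(L + 2 L \left(4 + L\right)\right)}{3}$ ($C{\left(L \right)} = \frac{\left(L + \left(L + 4\right) \left(L + L\right)\right) \left(0 + L\right)}{3} = \frac{\left(L + \left(4 + L\right) 2 L\right) L}{3} = \frac{\left(L + 2 L \left(4 + L\right)\right) L}{3} = \frac{L \left(L + 2 L \left(4 + L\right)\right)}{3}$)
$a{\left(z \right)} = 2 \sqrt{10}$ ($a{\left(z \right)} = \sqrt{40} = 2 \sqrt{10}$)
$- a{\left(C{\left(0 - 2 \right)} \right)} = - 2 \sqrt{10}$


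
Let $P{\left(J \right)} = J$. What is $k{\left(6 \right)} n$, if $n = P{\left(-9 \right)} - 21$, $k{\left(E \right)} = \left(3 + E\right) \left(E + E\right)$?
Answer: $-3240$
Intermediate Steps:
$k{\left(E \right)} = 2 E \left(3 + E\right)$ ($k{\left(E \right)} = \left(3 + E\right) 2 E = 2 E \left(3 + E\right)$)
$n = -30$ ($n = -9 - 21 = -30$)
$k{\left(6 \right)} n = 2 \cdot 6 \left(3 + 6\right) \left(-30\right) = 2 \cdot 6 \cdot 9 \left(-30\right) = 108 \left(-30\right) = -3240$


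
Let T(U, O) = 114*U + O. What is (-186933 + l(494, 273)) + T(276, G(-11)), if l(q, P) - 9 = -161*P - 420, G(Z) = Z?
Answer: -199844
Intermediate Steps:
T(U, O) = O + 114*U
l(q, P) = -411 - 161*P (l(q, P) = 9 + (-161*P - 420) = 9 + (-420 - 161*P) = -411 - 161*P)
(-186933 + l(494, 273)) + T(276, G(-11)) = (-186933 + (-411 - 161*273)) + (-11 + 114*276) = (-186933 + (-411 - 43953)) + (-11 + 31464) = (-186933 - 44364) + 31453 = -231297 + 31453 = -199844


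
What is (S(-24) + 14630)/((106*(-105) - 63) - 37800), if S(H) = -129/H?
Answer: -117083/391944 ≈ -0.29872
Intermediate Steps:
(S(-24) + 14630)/((106*(-105) - 63) - 37800) = (-129/(-24) + 14630)/((106*(-105) - 63) - 37800) = (-129*(-1/24) + 14630)/((-11130 - 63) - 37800) = (43/8 + 14630)/(-11193 - 37800) = (117083/8)/(-48993) = (117083/8)*(-1/48993) = -117083/391944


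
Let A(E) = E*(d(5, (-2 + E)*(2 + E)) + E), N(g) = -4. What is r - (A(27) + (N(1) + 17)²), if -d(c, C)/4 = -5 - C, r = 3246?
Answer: -76492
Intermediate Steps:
d(c, C) = 20 + 4*C (d(c, C) = -4*(-5 - C) = 20 + 4*C)
A(E) = E*(20 + E + 4*(-2 + E)*(2 + E)) (A(E) = E*((20 + 4*((-2 + E)*(2 + E))) + E) = E*((20 + 4*(-2 + E)*(2 + E)) + E) = E*(20 + E + 4*(-2 + E)*(2 + E)))
r - (A(27) + (N(1) + 17)²) = 3246 - (27*(4 + 27 + 4*27²) + (-4 + 17)²) = 3246 - (27*(4 + 27 + 4*729) + 13²) = 3246 - (27*(4 + 27 + 2916) + 169) = 3246 - (27*2947 + 169) = 3246 - (79569 + 169) = 3246 - 1*79738 = 3246 - 79738 = -76492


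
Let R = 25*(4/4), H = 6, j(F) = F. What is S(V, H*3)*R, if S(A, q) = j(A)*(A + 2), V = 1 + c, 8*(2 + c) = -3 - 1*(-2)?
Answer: -1575/64 ≈ -24.609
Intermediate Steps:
c = -17/8 (c = -2 + (-3 - 1*(-2))/8 = -2 + (-3 + 2)/8 = -2 + (1/8)*(-1) = -2 - 1/8 = -17/8 ≈ -2.1250)
V = -9/8 (V = 1 - 17/8 = -9/8 ≈ -1.1250)
S(A, q) = A*(2 + A) (S(A, q) = A*(A + 2) = A*(2 + A))
R = 25 (R = 25*(4*(1/4)) = 25*1 = 25)
S(V, H*3)*R = -9*(2 - 9/8)/8*25 = -9/8*7/8*25 = -63/64*25 = -1575/64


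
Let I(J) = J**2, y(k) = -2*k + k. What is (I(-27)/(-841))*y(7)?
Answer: 5103/841 ≈ 6.0678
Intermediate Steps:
y(k) = -k
(I(-27)/(-841))*y(7) = ((-27)**2/(-841))*(-1*7) = (729*(-1/841))*(-7) = -729/841*(-7) = 5103/841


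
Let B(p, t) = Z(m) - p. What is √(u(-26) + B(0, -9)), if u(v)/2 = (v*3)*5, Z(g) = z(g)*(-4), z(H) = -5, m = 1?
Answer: 2*I*√190 ≈ 27.568*I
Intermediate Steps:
Z(g) = 20 (Z(g) = -5*(-4) = 20)
B(p, t) = 20 - p
u(v) = 30*v (u(v) = 2*((v*3)*5) = 2*((3*v)*5) = 2*(15*v) = 30*v)
√(u(-26) + B(0, -9)) = √(30*(-26) + (20 - 1*0)) = √(-780 + (20 + 0)) = √(-780 + 20) = √(-760) = 2*I*√190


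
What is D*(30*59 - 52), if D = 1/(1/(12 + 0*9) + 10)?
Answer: 20616/121 ≈ 170.38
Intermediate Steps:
D = 12/121 (D = 1/(1/(12 + 0) + 10) = 1/(1/12 + 10) = 1/(121/12) = 12/121 ≈ 0.099174)
D*(30*59 - 52) = 12*(30*59 - 52)/121 = 12*(1770 - 52)/121 = (12/121)*1718 = 20616/121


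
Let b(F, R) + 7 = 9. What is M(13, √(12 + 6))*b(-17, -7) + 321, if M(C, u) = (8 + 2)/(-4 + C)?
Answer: 2909/9 ≈ 323.22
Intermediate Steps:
b(F, R) = 2 (b(F, R) = -7 + 9 = 2)
M(C, u) = 10/(-4 + C)
M(13, √(12 + 6))*b(-17, -7) + 321 = (10/(-4 + 13))*2 + 321 = (10/9)*2 + 321 = 20/9 + 321 = 2909/9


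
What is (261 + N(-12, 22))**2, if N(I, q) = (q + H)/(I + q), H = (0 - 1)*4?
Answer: 1726596/25 ≈ 69064.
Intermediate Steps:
H = -4 (H = -1*4 = -4)
N(I, q) = (-4 + q)/(I + q) (N(I, q) = (q - 4)/(I + q) = (-4 + q)/(I + q))
(261 + N(-12, 22))**2 = (261 + (-4 + 22)/(-12 + 22))**2 = (261 + 18/10)**2 = (261 + (1/10)*18)**2 = (261 + 9/5)**2 = (1314/5)**2 = 1726596/25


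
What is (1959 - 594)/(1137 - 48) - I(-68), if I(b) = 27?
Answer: -9346/363 ≈ -25.747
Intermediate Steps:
(1959 - 594)/(1137 - 48) - I(-68) = (1959 - 594)/(1137 - 48) - 1*27 = 1365/1089 - 27 = 1365*(1/1089) - 27 = 455/363 - 27 = -9346/363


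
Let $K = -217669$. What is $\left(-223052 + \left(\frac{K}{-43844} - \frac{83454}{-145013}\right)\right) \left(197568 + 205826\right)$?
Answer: $- \frac{286030193314550652687}{3178974986} \approx -8.9976 \cdot 10^{10}$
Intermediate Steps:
$\left(-223052 + \left(\frac{K}{-43844} - \frac{83454}{-145013}\right)\right) \left(197568 + 205826\right) = \left(-223052 - \left(- \frac{217669}{43844} - \frac{83454}{145013}\right)\right) \left(197568 + 205826\right) = \left(-223052 - - \frac{35223791873}{6357949972}\right) 403394 = \left(-223052 + \left(\frac{217669}{43844} + \frac{83454}{145013}\right)\right) 403394 = \left(-223052 + \frac{35223791873}{6357949972}\right) 403394 = \left(- \frac{1418118233362671}{6357949972}\right) 403394 = - \frac{286030193314550652687}{3178974986}$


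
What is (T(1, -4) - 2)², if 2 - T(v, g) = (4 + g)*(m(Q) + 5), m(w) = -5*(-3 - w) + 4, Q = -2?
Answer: 0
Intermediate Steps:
m(w) = 19 + 5*w (m(w) = (15 + 5*w) + 4 = 19 + 5*w)
T(v, g) = -54 - 14*g (T(v, g) = 2 - (4 + g)*((19 + 5*(-2)) + 5) = 2 - (4 + g)*((19 - 10) + 5) = 2 - (4 + g)*(9 + 5) = 2 - (4 + g)*14 = 2 - (56 + 14*g) = 2 + (-56 - 14*g) = -54 - 14*g)
(T(1, -4) - 2)² = ((-54 - 14*(-4)) - 2)² = ((-54 + 56) - 2)² = (2 - 2)² = 0² = 0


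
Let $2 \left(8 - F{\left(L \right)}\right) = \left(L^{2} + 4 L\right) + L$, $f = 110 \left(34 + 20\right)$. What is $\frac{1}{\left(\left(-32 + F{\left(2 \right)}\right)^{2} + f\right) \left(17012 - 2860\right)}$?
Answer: $\frac{1}{97662952} \approx 1.0239 \cdot 10^{-8}$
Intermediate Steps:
$f = 5940$ ($f = 110 \cdot 54 = 5940$)
$F{\left(L \right)} = 8 - \frac{5 L}{2} - \frac{L^{2}}{2}$ ($F{\left(L \right)} = 8 - \frac{\left(L^{2} + 4 L\right) + L}{2} = 8 - \frac{L^{2} + 5 L}{2} = 8 - \left(\frac{L^{2}}{2} + \frac{5 L}{2}\right) = 8 - \frac{5 L}{2} - \frac{L^{2}}{2}$)
$\frac{1}{\left(\left(-32 + F{\left(2 \right)}\right)^{2} + f\right) \left(17012 - 2860\right)} = \frac{1}{\left(\left(-32 - \left(-3 + 2\right)\right)^{2} + 5940\right) \left(17012 - 2860\right)} = \frac{1}{\left(\left(-32 - -1\right)^{2} + 5940\right) \left(17012 - 2860\right)} = \frac{1}{\left(\left(-32 - -1\right)^{2} + 5940\right) 14152} = \frac{1}{\left(\left(-32 + 1\right)^{2} + 5940\right) 14152} = \frac{1}{\left(\left(-31\right)^{2} + 5940\right) 14152} = \frac{1}{\left(961 + 5940\right) 14152} = \frac{1}{6901 \cdot 14152} = \frac{1}{97662952}$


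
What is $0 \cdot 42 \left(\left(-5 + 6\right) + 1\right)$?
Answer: $0$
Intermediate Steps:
$0 \cdot 42 \left(\left(-5 + 6\right) + 1\right) = 0 \left(1 + 1\right) = 0 \cdot 2 = 0$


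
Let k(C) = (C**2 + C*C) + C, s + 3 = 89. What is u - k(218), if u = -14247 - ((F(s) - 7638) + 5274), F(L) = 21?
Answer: -107170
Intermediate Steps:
s = 86 (s = -3 + 89 = 86)
k(C) = C + 2*C**2 (k(C) = (C**2 + C**2) + C = 2*C**2 + C = C + 2*C**2)
u = -11904 (u = -14247 - ((21 - 7638) + 5274) = -14247 - (-7617 + 5274) = -14247 - 1*(-2343) = -14247 + 2343 = -11904)
u - k(218) = -11904 - 218*(1 + 2*218) = -11904 - 218*(1 + 436) = -11904 - 218*437 = -11904 - 1*95266 = -11904 - 95266 = -107170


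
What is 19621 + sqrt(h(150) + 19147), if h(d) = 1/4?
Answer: 19621 + sqrt(76589)/2 ≈ 19759.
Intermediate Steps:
h(d) = 1/4
19621 + sqrt(h(150) + 19147) = 19621 + sqrt(1/4 + 19147) = 19621 + sqrt(76589/4) = 19621 + sqrt(76589)/2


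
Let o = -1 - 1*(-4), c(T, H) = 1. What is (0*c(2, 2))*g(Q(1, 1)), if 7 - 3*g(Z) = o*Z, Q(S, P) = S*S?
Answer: 0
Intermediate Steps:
Q(S, P) = S**2
o = 3 (o = -1 + 4 = 3)
g(Z) = 7/3 - Z
(0*c(2, 2))*g(Q(1, 1)) = (0*1)*(7/3 - 1*1**2) = 0*(7/3 - 1*1) = 0*(7/3 - 1) = 0*(4/3) = 0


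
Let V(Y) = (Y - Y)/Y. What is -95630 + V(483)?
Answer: -95630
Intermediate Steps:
V(Y) = 0 (V(Y) = 0/Y = 0)
-95630 + V(483) = -95630 + 0 = -95630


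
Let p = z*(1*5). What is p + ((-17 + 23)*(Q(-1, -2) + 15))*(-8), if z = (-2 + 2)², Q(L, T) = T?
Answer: -624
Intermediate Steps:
z = 0 (z = 0² = 0)
p = 0 (p = 0*(1*5) = 0*5 = 0)
p + ((-17 + 23)*(Q(-1, -2) + 15))*(-8) = 0 + ((-17 + 23)*(-2 + 15))*(-8) = 0 + (6*13)*(-8) = 0 + 78*(-8) = 0 - 624 = -624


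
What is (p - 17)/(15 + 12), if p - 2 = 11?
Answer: -4/27 ≈ -0.14815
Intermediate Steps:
p = 13 (p = 2 + 11 = 13)
(p - 17)/(15 + 12) = (13 - 17)/(15 + 12) = -4/27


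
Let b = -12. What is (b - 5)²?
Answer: 289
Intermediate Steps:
(b - 5)² = (-12 - 5)² = (-17)² = 289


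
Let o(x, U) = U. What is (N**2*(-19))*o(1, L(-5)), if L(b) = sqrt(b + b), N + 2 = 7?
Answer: -475*I*sqrt(10) ≈ -1502.1*I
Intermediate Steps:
N = 5 (N = -2 + 7 = 5)
L(b) = sqrt(2)*sqrt(b) (L(b) = sqrt(2*b) = sqrt(2)*sqrt(b))
(N**2*(-19))*o(1, L(-5)) = (5**2*(-19))*(sqrt(2)*sqrt(-5)) = (25*(-19))*(sqrt(2)*(I*sqrt(5))) = -475*I*sqrt(10)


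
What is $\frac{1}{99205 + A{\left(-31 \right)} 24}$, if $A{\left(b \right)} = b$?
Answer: $\frac{1}{98461} \approx 1.0156 \cdot 10^{-5}$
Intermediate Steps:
$\frac{1}{99205 + A{\left(-31 \right)} 24} = \frac{1}{99205 - 744} = \frac{1}{98461}$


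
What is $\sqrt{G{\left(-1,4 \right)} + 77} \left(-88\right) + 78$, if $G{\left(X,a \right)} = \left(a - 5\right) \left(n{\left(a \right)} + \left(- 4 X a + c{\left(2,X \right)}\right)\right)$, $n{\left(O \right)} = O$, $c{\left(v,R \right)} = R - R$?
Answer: $78 - 88 \sqrt{57} \approx -586.39$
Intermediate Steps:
$c{\left(v,R \right)} = 0$
$G{\left(X,a \right)} = \left(-5 + a\right) \left(a - 4 X a\right)$ ($G{\left(X,a \right)} = \left(a - 5\right) \left(a + \left(- 4 X a + 0\right)\right) = \left(-5 + a\right) \left(a + \left(- 4 X a + 0\right)\right) = \left(-5 + a\right) \left(a - 4 X a\right)$)
$\sqrt{G{\left(-1,4 \right)} + 77} \left(-88\right) + 78 = \sqrt{4 \left(-5 + 4 + 20 \left(-1\right) - \left(-4\right) 4\right) + 77} \left(-88\right) + 78 = \sqrt{4 \left(-5 + 4 - 20 + 16\right) + 77} \left(-88\right) + 78 = \sqrt{4 \left(-5\right) + 77} \left(-88\right) + 78 = \sqrt{-20 + 77} \left(-88\right) + 78 = \sqrt{57} \left(-88\right) + 78 = - 88 \sqrt{57} + 78 = 78 - 88 \sqrt{57}$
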